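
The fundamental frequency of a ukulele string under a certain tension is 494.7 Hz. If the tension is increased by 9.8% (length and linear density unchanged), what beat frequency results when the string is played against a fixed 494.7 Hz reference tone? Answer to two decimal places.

23.67 Hz

For a string, f ∝ √T, so the new frequency is 494.7·√1.098 = 518.3738 Hz.
f_beat = |518.3738 − 494.7| = 23.67 Hz.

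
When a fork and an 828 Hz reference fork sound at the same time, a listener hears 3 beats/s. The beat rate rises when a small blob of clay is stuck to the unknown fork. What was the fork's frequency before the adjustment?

825 Hz

|f − 828| = 3, so the fork was at either 825 Hz or 831 Hz.
Adding mass to a fork lowers its frequency; the adjustment lowers the fork's frequency.
The beat rate rose, so the adjustment moved the fork further from 828 Hz — it was already below the reference.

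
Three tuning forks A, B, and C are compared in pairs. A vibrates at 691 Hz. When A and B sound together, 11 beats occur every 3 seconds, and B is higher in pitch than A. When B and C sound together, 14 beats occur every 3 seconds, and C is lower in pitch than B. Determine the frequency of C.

690 Hz

A–B: Beat frequency = 11/3 = 3.6667 Hz.
B is above A, so f_B = 691 + 3.6667 = 694.6667 Hz.
B–C: Beat frequency = 14/3 = 4.6667 Hz.
C is below B, so f_C = 694.6667 − 4.6667 = 690 Hz.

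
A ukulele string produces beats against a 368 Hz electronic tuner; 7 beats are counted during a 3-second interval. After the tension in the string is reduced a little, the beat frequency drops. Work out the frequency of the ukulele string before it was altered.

370.3333 Hz

Beat frequency = 7/3 = 2.3333 Hz.
|f − 368| = 2.3333, so the ukulele string was at either 365.6667 Hz or 370.3333 Hz.
Lower tension means lower frequency; the adjustment lowers the ukulele string's frequency.
The beat rate fell, so the adjustment moved the ukulele string toward 368 Hz — it must have started above the reference.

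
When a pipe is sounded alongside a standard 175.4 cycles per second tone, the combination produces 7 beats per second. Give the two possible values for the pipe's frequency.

168.4 Hz or 182.4 Hz

|f − 175.4| = 7, so f = 175.4 ± 7.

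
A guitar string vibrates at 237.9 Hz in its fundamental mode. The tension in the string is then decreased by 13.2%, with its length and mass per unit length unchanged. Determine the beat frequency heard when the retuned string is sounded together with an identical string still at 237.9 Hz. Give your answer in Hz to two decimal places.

16.26 Hz

For a string, f ∝ √T, so the new frequency is 237.9·√0.868 = 221.6431 Hz.
f_beat = |221.6431 − 237.9| = 16.26 Hz.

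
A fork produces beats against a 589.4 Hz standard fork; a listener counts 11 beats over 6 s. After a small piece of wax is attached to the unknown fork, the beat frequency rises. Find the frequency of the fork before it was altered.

587.5667 Hz

Beat frequency = 11/6 = 1.8333 Hz.
|f − 589.4| = 1.8333, so the fork was at either 587.5667 Hz or 591.2333 Hz.
Loading a fork with wax lowers its frequency; the adjustment lowers the fork's frequency.
The beat rate rose, so the adjustment moved the fork further from 589.4 Hz — it was already below the reference.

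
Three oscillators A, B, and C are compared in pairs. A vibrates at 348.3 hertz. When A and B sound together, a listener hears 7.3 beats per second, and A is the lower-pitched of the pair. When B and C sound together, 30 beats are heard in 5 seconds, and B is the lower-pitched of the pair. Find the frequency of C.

361.6 Hz

B is above A, so f_B = 348.3 + 7.3 = 355.6 Hz.
B–C: Beat frequency = 30/5 = 6 Hz.
C is above B, so f_C = 355.6 + 6 = 361.6 Hz.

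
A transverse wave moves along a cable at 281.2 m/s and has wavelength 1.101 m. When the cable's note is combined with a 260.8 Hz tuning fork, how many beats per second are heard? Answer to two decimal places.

Source frequency f = v/λ = 281.2/1.101 = 255.4042 Hz.
f_beat = |255.4042 − 260.8| = 5.40 Hz.

5.40 Hz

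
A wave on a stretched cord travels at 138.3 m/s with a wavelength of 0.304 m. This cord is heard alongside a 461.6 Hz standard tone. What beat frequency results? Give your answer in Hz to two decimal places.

Source frequency f = v/λ = 138.3/0.304 = 454.9342 Hz.
f_beat = |454.9342 − 461.6| = 6.67 Hz.

6.67 Hz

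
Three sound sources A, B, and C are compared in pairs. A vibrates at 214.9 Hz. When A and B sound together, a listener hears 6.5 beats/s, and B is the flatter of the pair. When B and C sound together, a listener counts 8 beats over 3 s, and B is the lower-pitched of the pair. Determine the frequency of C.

B is below A, so f_B = 214.9 − 6.5 = 208.4 Hz.
B–C: Beat frequency = 8/3 = 2.6667 Hz.
C is above B, so f_C = 208.4 + 2.6667 = 211.0667 Hz.

211.0667 Hz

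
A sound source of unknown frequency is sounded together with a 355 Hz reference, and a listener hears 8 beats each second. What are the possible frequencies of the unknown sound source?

|f − 355| = 8, so f = 355 ± 8.

347 Hz or 363 Hz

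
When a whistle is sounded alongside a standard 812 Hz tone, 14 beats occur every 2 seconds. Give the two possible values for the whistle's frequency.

Beat frequency = 14/2 = 7 Hz.
|f − 812| = 7, so f = 812 ± 7.

805 Hz or 819 Hz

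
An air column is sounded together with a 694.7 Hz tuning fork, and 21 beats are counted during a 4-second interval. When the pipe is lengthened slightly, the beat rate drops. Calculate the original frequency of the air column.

Beat frequency = 21/4 = 5.25 Hz.
|f − 694.7| = 5.25, so the air column was at either 689.45 Hz or 699.95 Hz.
A longer pipe has a lower fundamental; the adjustment lowers the air column's frequency.
The beat rate fell, so the adjustment moved the air column toward 694.7 Hz — it must have started above the reference.

699.95 Hz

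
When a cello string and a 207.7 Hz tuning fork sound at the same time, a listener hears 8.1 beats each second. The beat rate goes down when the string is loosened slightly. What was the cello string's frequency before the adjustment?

215.8 Hz

|f − 207.7| = 8.1, so the cello string was at either 199.6 Hz or 215.8 Hz.
Reducing tension lowers a string's frequency; the adjustment lowers the cello string's frequency.
The beat rate fell, so the adjustment moved the cello string toward 207.7 Hz — it must have started above the reference.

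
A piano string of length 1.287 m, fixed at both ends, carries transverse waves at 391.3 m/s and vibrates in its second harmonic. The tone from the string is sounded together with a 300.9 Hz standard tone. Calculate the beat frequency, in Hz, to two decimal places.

3.14 Hz

For a string fixed at both ends, f_n = n·v/(2L) = 2·391.3/(2·1.287) = 304.0404 Hz.
f_beat = |304.0404 − 300.9| = 3.14 Hz.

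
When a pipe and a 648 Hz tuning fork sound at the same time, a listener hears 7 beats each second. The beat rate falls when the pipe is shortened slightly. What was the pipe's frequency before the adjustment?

641 Hz

|f − 648| = 7, so the pipe was at either 641 Hz or 655 Hz.
A shorter pipe has a higher fundamental; the adjustment raises the pipe's frequency.
The beat rate fell, so the adjustment moved the pipe toward 648 Hz — it must have started below the reference.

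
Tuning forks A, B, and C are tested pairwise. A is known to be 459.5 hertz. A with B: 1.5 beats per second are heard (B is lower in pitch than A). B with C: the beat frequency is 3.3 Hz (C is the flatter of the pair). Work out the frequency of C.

B is below A, so f_B = 459.5 − 1.5 = 458 Hz.
C is below B, so f_C = 458 − 3.3 = 454.7 Hz.

454.7 Hz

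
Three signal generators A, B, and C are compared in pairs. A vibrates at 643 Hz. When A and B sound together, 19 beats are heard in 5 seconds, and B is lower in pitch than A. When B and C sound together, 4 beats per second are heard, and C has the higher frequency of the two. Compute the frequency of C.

643.2 Hz

A–B: Beat frequency = 19/5 = 3.8 Hz.
B is below A, so f_B = 643 − 3.8 = 639.2 Hz.
C is above B, so f_C = 639.2 + 4 = 643.2 Hz.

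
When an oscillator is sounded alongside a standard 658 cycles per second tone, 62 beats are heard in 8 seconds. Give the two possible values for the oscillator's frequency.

650.25 Hz or 665.75 Hz

Beat frequency = 62/8 = 7.75 Hz.
|f − 658| = 7.75, so f = 658 ± 7.75.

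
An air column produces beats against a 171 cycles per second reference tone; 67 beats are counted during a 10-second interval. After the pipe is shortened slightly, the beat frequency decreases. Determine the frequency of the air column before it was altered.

164.3 Hz

Beat frequency = 67/10 = 6.7 Hz.
|f − 171| = 6.7, so the air column was at either 164.3 Hz or 177.7 Hz.
A shorter pipe has a higher fundamental; the adjustment raises the air column's frequency.
The beat rate fell, so the adjustment moved the air column toward 171 Hz — it must have started below the reference.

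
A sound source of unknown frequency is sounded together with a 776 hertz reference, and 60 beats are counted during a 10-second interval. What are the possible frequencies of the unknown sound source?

770 Hz or 782 Hz

Beat frequency = 60/10 = 6 Hz.
|f − 776| = 6, so f = 776 ± 6.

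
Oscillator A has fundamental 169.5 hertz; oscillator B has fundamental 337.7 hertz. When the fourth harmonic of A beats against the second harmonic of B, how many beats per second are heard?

Fourth harmonic of the first: 4·169.5 = 678.0 Hz.
Second harmonic of the second: 2·337.7 = 675.4 Hz.
f_beat = |678.0 − 675.4| = 2.6 Hz.

2.6 Hz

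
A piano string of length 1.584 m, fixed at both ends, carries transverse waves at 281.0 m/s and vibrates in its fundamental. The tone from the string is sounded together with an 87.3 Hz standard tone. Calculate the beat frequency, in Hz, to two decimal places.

For a string fixed at both ends, f_n = n·v/(2L) = 1·281.0/(2·1.584) = 88.6995 Hz.
f_beat = |88.6995 − 87.3| = 1.40 Hz.

1.40 Hz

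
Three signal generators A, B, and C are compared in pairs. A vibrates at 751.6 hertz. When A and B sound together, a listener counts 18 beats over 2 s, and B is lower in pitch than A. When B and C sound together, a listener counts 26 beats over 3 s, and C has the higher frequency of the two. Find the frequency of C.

751.2667 Hz

A–B: Beat frequency = 18/2 = 9 Hz.
B is below A, so f_B = 751.6 − 9 = 742.6 Hz.
B–C: Beat frequency = 26/3 = 8.6667 Hz.
C is above B, so f_C = 742.6 + 8.6667 = 751.2667 Hz.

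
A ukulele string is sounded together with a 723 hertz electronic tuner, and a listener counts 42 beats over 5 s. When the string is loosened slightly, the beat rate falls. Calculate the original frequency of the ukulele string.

Beat frequency = 42/5 = 8.4 Hz.
|f − 723| = 8.4, so the ukulele string was at either 714.6 Hz or 731.4 Hz.
Reducing tension lowers a string's frequency; the adjustment lowers the ukulele string's frequency.
The beat rate fell, so the adjustment moved the ukulele string toward 723 Hz — it must have started above the reference.

731.4 Hz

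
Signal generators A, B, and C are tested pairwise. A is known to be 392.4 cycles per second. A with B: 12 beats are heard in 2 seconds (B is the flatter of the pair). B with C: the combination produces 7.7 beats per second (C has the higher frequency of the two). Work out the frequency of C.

A–B: Beat frequency = 12/2 = 6 Hz.
B is below A, so f_B = 392.4 − 6 = 386.4 Hz.
C is above B, so f_C = 386.4 + 7.7 = 394.1 Hz.

394.1 Hz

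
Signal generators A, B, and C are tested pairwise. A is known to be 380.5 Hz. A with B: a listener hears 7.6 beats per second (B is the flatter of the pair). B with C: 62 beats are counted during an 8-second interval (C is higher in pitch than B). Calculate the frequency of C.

380.65 Hz

B is below A, so f_B = 380.5 − 7.6 = 372.9 Hz.
B–C: Beat frequency = 62/8 = 7.75 Hz.
C is above B, so f_C = 372.9 + 7.75 = 380.65 Hz.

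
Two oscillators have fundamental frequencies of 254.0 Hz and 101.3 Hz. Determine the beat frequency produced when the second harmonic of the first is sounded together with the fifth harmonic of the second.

1.5 Hz

Second harmonic of the first: 2·254.0 = 508.0 Hz.
Fifth harmonic of the second: 5·101.3 = 506.5 Hz.
f_beat = |508.0 − 506.5| = 1.5 Hz.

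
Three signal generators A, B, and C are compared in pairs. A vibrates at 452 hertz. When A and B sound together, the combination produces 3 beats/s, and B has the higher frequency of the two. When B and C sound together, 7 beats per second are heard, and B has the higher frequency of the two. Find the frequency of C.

448 Hz

B is above A, so f_B = 452 + 3 = 455 Hz.
C is below B, so f_C = 455 − 7 = 448 Hz.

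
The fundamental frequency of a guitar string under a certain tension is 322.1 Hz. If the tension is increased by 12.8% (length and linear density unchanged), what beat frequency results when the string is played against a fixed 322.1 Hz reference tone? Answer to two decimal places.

19.99 Hz

For a string, f ∝ √T, so the new frequency is 322.1·√1.128 = 342.0939 Hz.
f_beat = |342.0939 − 322.1| = 19.99 Hz.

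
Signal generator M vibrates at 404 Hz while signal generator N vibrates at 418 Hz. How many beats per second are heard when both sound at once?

The beat frequency equals the magnitude of the frequency difference.
|404 − 418| = 14 Hz.

14 Hz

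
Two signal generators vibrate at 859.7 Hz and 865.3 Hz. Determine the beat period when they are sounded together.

f_beat = |859.7 − 865.3| = 5.6 Hz.
Beat period T = 1 / f_beat = 1 / 5.6 s.

0.179 s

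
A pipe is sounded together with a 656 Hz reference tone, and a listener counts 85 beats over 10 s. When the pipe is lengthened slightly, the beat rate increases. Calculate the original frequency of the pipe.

647.5 Hz

Beat frequency = 85/10 = 8.5 Hz.
|f − 656| = 8.5, so the pipe was at either 647.5 Hz or 664.5 Hz.
A longer pipe has a lower fundamental; the adjustment lowers the pipe's frequency.
The beat rate rose, so the adjustment moved the pipe further from 656 Hz — it was already below the reference.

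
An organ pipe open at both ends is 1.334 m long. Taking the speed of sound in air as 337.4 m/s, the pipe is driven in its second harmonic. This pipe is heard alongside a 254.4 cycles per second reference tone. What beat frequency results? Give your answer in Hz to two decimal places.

1.48 Hz

Open pipe: f_n = n·v/(2L) = 2·337.4/(2·1.334) = 252.9235 Hz.
f_beat = |252.9235 − 254.4| = 1.48 Hz.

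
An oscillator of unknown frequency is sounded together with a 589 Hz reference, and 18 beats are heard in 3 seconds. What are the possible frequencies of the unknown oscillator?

Beat frequency = 18/3 = 6 Hz.
|f − 589| = 6, so f = 589 ± 6.

583 Hz or 595 Hz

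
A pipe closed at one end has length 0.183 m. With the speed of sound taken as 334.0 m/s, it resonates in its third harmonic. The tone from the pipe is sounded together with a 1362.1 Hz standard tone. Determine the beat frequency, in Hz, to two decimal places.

Closed pipe (odd harmonics): f_n = n·v/(4L) = 3·334.0/(4·0.183) = 1368.8525 Hz.
f_beat = |1368.8525 − 1362.1| = 6.75 Hz.

6.75 Hz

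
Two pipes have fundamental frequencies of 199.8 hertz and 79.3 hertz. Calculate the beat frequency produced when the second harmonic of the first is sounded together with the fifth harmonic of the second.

Second harmonic of the first: 2·199.8 = 399.6 Hz.
Fifth harmonic of the second: 5·79.3 = 396.5 Hz.
f_beat = |399.6 − 396.5| = 3.1 Hz.

3.1 Hz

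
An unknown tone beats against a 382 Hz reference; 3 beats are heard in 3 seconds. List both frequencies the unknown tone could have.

Beat frequency = 3/3 = 1 Hz.
|f − 382| = 1, so f = 382 ± 1.

381 Hz or 383 Hz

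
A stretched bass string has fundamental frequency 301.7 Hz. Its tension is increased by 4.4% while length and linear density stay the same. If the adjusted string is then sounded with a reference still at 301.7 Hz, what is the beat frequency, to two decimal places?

6.57 Hz

For a string, f ∝ √T, so the new frequency is 301.7·√1.044 = 308.2660 Hz.
f_beat = |308.2660 − 301.7| = 6.57 Hz.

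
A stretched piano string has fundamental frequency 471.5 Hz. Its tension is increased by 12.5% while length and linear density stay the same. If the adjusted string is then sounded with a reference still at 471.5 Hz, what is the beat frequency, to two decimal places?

For a string, f ∝ √T, so the new frequency is 471.5·√1.125 = 500.1013 Hz.
f_beat = |500.1013 − 471.5| = 28.60 Hz.

28.60 Hz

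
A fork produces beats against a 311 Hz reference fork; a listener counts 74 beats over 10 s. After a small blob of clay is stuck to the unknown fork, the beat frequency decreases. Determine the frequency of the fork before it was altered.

318.4 Hz

Beat frequency = 74/10 = 7.4 Hz.
|f − 311| = 7.4, so the fork was at either 303.6 Hz or 318.4 Hz.
Adding mass to a fork lowers its frequency; the adjustment lowers the fork's frequency.
The beat rate fell, so the adjustment moved the fork toward 311 Hz — it must have started above the reference.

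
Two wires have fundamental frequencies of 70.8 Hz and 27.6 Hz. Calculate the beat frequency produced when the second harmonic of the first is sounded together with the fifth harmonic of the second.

3.6 Hz

Second harmonic of the first: 2·70.8 = 141.6 Hz.
Fifth harmonic of the second: 5·27.6 = 138.0 Hz.
f_beat = |141.6 − 138.0| = 3.6 Hz.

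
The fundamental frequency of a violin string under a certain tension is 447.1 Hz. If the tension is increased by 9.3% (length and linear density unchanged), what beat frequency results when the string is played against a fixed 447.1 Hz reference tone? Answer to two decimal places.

20.33 Hz

For a string, f ∝ √T, so the new frequency is 447.1·√1.093 = 467.4280 Hz.
f_beat = |467.4280 − 447.1| = 20.33 Hz.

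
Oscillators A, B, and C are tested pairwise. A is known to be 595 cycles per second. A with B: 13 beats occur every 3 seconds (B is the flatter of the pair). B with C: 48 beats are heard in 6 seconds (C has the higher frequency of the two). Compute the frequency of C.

A–B: Beat frequency = 13/3 = 4.3333 Hz.
B is below A, so f_B = 595 − 4.3333 = 590.6667 Hz.
B–C: Beat frequency = 48/6 = 8 Hz.
C is above B, so f_C = 590.6667 + 8 = 598.6667 Hz.

598.6667 Hz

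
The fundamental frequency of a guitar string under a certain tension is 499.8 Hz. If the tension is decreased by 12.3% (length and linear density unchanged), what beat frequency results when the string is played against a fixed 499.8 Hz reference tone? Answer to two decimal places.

31.75 Hz

For a string, f ∝ √T, so the new frequency is 499.8·√0.877 = 468.0541 Hz.
f_beat = |468.0541 − 499.8| = 31.75 Hz.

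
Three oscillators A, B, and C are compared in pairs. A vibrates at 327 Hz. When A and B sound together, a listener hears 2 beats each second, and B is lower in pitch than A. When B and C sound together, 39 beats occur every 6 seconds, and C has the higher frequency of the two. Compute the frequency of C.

331.5 Hz

B is below A, so f_B = 327 − 2 = 325 Hz.
B–C: Beat frequency = 39/6 = 6.5 Hz.
C is above B, so f_C = 325 + 6.5 = 331.5 Hz.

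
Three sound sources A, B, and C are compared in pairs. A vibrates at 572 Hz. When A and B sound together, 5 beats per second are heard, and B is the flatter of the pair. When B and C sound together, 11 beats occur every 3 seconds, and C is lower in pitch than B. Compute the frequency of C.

B is below A, so f_B = 572 − 5 = 567 Hz.
B–C: Beat frequency = 11/3 = 3.6667 Hz.
C is below B, so f_C = 567 − 3.6667 = 563.3333 Hz.

563.3333 Hz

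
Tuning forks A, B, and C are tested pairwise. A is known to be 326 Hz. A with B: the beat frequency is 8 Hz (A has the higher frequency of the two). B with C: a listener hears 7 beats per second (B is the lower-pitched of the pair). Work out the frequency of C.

B is below A, so f_B = 326 − 8 = 318 Hz.
C is above B, so f_C = 318 + 7 = 325 Hz.

325 Hz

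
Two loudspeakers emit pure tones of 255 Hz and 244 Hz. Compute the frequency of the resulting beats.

f_beat = |f₁ − f₂|.
|255 − 244| = 11 Hz.

11 Hz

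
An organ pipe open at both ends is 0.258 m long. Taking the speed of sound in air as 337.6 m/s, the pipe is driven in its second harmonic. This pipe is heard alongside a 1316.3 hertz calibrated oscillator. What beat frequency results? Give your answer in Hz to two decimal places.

Open pipe: f_n = n·v/(2L) = 2·337.6/(2·0.258) = 1308.5271 Hz.
f_beat = |1308.5271 − 1316.3| = 7.77 Hz.

7.77 Hz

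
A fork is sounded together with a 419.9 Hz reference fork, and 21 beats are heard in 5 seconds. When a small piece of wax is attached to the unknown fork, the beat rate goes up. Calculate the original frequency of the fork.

Beat frequency = 21/5 = 4.2 Hz.
|f − 419.9| = 4.2, so the fork was at either 415.7 Hz or 424.1 Hz.
Loading a fork with wax lowers its frequency; the adjustment lowers the fork's frequency.
The beat rate rose, so the adjustment moved the fork further from 419.9 Hz — it was already below the reference.

415.7 Hz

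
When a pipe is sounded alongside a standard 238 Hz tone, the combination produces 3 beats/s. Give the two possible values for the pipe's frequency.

235 Hz or 241 Hz

|f − 238| = 3, so f = 238 ± 3.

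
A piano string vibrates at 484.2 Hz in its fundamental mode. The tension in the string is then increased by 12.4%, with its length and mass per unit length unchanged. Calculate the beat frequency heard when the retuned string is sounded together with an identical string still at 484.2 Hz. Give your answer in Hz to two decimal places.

29.14 Hz

For a string, f ∝ √T, so the new frequency is 484.2·√1.124 = 513.3434 Hz.
f_beat = |513.3434 − 484.2| = 29.14 Hz.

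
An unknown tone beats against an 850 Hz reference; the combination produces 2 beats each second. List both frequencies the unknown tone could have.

|f − 850| = 2, so f = 850 ± 2.

848 Hz or 852 Hz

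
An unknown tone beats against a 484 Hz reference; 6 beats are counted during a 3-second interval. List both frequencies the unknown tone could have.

482 Hz or 486 Hz

Beat frequency = 6/3 = 2 Hz.
|f − 484| = 2, so f = 484 ± 2.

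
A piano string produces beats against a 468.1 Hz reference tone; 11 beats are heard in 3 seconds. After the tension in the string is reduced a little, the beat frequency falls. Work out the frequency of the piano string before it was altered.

471.7667 Hz

Beat frequency = 11/3 = 3.6667 Hz.
|f − 468.1| = 3.6667, so the piano string was at either 464.4333 Hz or 471.7667 Hz.
Lower tension means lower frequency; the adjustment lowers the piano string's frequency.
The beat rate fell, so the adjustment moved the piano string toward 468.1 Hz — it must have started above the reference.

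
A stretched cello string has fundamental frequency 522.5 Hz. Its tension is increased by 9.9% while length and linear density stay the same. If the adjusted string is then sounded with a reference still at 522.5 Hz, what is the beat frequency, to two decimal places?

25.25 Hz

For a string, f ∝ √T, so the new frequency is 522.5·√1.099 = 547.7535 Hz.
f_beat = |547.7535 − 522.5| = 25.25 Hz.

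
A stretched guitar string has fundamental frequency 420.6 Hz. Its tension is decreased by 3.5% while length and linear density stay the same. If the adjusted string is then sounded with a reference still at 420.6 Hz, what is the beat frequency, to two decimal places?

For a string, f ∝ √T, so the new frequency is 420.6·√0.965 = 413.1739 Hz.
f_beat = |413.1739 − 420.6| = 7.43 Hz.

7.43 Hz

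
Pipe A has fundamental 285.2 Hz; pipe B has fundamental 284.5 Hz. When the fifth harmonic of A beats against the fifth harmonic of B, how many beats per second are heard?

Fifth harmonic of the first: 5·285.2 = 1426.0 Hz.
Fifth harmonic of the second: 5·284.5 = 1422.5 Hz.
f_beat = |1426.0 − 1422.5| = 3.5 Hz.

3.5 Hz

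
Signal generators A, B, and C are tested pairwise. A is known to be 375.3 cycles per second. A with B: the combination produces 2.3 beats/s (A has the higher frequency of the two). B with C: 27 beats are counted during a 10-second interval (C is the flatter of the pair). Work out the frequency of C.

B is below A, so f_B = 375.3 − 2.3 = 373 Hz.
B–C: Beat frequency = 27/10 = 2.7 Hz.
C is below B, so f_C = 373 − 2.7 = 370.3 Hz.

370.3 Hz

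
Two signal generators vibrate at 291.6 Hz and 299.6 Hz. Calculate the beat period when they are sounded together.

f_beat = |291.6 − 299.6| = 8 Hz.
Beat period T = 1 / f_beat = 1 / 8 s.

0.125 s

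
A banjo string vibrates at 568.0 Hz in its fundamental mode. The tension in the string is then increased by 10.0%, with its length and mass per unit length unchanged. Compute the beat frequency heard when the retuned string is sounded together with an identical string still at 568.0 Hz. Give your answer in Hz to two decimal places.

27.72 Hz

For a string, f ∝ √T, so the new frequency is 568.0·√1.100 = 595.7234 Hz.
f_beat = |595.7234 − 568.0| = 27.72 Hz.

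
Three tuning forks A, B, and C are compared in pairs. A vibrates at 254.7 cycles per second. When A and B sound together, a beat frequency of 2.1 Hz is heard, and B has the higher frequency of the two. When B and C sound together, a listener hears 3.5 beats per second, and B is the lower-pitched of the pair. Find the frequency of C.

260.3 Hz

B is above A, so f_B = 254.7 + 2.1 = 256.8 Hz.
C is above B, so f_C = 256.8 + 3.5 = 260.3 Hz.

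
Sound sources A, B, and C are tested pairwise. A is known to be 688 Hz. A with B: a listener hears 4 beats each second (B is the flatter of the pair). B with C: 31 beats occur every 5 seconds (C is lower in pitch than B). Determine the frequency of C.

677.8 Hz

B is below A, so f_B = 688 − 4 = 684 Hz.
B–C: Beat frequency = 31/5 = 6.2 Hz.
C is below B, so f_C = 684 − 6.2 = 677.8 Hz.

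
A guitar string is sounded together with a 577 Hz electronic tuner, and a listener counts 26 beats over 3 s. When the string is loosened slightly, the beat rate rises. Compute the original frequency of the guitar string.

568.3333 Hz

Beat frequency = 26/3 = 8.6667 Hz.
|f − 577| = 8.6667, so the guitar string was at either 568.3333 Hz or 585.6667 Hz.
Reducing tension lowers a string's frequency; the adjustment lowers the guitar string's frequency.
The beat rate rose, so the adjustment moved the guitar string further from 577 Hz — it was already below the reference.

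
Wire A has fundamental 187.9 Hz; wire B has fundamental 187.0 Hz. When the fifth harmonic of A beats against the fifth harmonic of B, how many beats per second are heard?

4.5 Hz

Fifth harmonic of the first: 5·187.9 = 939.5 Hz.
Fifth harmonic of the second: 5·187.0 = 935.0 Hz.
f_beat = |939.5 − 935.0| = 4.5 Hz.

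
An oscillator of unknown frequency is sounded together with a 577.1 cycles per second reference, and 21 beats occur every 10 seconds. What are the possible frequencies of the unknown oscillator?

575 Hz or 579.2 Hz

Beat frequency = 21/10 = 2.1 Hz.
|f − 577.1| = 2.1, so f = 577.1 ± 2.1.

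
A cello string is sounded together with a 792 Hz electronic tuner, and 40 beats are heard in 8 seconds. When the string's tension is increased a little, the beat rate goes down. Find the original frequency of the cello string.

Beat frequency = 40/8 = 5 Hz.
|f − 792| = 5, so the cello string was at either 787 Hz or 797 Hz.
Higher tension means higher frequency; the adjustment raises the cello string's frequency.
The beat rate fell, so the adjustment moved the cello string toward 792 Hz — it must have started below the reference.

787 Hz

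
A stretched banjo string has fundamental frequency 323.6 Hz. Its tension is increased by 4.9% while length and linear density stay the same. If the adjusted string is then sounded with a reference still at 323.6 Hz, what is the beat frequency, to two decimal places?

For a string, f ∝ √T, so the new frequency is 323.6·√1.049 = 331.4334 Hz.
f_beat = |331.4334 − 323.6| = 7.83 Hz.

7.83 Hz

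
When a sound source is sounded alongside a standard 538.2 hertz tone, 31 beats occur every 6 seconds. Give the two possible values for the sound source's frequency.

533.0333 Hz or 543.3667 Hz

Beat frequency = 31/6 = 5.1667 Hz.
|f − 538.2| = 5.1667, so f = 538.2 ± 5.1667.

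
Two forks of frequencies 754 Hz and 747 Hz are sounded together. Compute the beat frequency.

The beat frequency equals the magnitude of the frequency difference.
|754 − 747| = 7 Hz.

7 Hz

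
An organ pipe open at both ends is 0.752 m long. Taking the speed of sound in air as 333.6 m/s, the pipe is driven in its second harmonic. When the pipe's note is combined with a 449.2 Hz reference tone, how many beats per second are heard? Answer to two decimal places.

Open pipe: f_n = n·v/(2L) = 2·333.6/(2·0.752) = 443.6170 Hz.
f_beat = |443.6170 − 449.2| = 5.58 Hz.

5.58 Hz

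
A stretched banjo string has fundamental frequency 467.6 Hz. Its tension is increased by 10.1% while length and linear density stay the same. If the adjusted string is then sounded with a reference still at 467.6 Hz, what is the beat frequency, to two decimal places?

23.05 Hz

For a string, f ∝ √T, so the new frequency is 467.6·√1.101 = 490.6459 Hz.
f_beat = |490.6459 − 467.6| = 23.05 Hz.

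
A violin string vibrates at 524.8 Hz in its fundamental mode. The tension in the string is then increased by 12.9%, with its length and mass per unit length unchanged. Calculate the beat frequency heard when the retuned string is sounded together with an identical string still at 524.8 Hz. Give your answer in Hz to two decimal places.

For a string, f ∝ √T, so the new frequency is 524.8·√1.129 = 557.6232 Hz.
f_beat = |557.6232 − 524.8| = 32.82 Hz.

32.82 Hz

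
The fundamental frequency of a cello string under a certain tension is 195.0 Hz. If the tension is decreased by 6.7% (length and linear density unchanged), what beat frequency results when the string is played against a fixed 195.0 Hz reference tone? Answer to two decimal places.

For a string, f ∝ √T, so the new frequency is 195.0·√0.933 = 188.3543 Hz.
f_beat = |188.3543 − 195.0| = 6.65 Hz.

6.65 Hz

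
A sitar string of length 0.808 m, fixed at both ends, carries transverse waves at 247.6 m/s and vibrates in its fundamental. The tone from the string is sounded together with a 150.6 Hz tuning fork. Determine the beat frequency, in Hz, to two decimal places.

2.62 Hz

For a string fixed at both ends, f_n = n·v/(2L) = 1·247.6/(2·0.808) = 153.2178 Hz.
f_beat = |153.2178 − 150.6| = 2.62 Hz.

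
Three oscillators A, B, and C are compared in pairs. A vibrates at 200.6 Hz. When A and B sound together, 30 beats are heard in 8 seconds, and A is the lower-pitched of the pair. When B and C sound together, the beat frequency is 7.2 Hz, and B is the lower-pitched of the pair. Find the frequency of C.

A–B: Beat frequency = 30/8 = 3.75 Hz.
B is above A, so f_B = 200.6 + 3.75 = 204.35 Hz.
C is above B, so f_C = 204.35 + 7.2 = 211.55 Hz.

211.55 Hz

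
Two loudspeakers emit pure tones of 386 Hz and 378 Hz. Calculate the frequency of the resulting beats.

Beats arise from superposition of two nearby frequencies; the beat rate is |f₁ − f₂|.
|386 − 378| = 8 Hz.

8 Hz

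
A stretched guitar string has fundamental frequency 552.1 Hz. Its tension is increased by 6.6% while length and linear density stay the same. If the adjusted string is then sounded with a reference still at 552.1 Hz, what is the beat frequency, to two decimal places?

17.93 Hz

For a string, f ∝ √T, so the new frequency is 552.1·√1.066 = 570.0282 Hz.
f_beat = |570.0282 − 552.1| = 17.93 Hz.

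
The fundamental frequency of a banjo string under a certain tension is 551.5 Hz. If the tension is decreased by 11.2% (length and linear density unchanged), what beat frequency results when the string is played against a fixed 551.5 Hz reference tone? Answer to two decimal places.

31.80 Hz

For a string, f ∝ √T, so the new frequency is 551.5·√0.888 = 519.6991 Hz.
f_beat = |519.6991 − 551.5| = 31.80 Hz.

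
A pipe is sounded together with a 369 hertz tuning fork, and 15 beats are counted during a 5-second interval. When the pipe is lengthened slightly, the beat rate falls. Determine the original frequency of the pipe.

372 Hz

Beat frequency = 15/5 = 3 Hz.
|f − 369| = 3, so the pipe was at either 366 Hz or 372 Hz.
A longer pipe has a lower fundamental; the adjustment lowers the pipe's frequency.
The beat rate fell, so the adjustment moved the pipe toward 369 Hz — it must have started above the reference.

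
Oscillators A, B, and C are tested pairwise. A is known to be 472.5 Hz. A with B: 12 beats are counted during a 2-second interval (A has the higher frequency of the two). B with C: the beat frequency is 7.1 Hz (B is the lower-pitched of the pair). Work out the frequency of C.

473.6 Hz

A–B: Beat frequency = 12/2 = 6 Hz.
B is below A, so f_B = 472.5 − 6 = 466.5 Hz.
C is above B, so f_C = 466.5 + 7.1 = 473.6 Hz.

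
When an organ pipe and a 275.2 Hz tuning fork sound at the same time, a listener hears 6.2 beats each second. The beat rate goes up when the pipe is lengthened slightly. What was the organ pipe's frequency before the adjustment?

269 Hz

|f − 275.2| = 6.2, so the organ pipe was at either 269 Hz or 281.4 Hz.
A longer pipe has a lower fundamental; the adjustment lowers the organ pipe's frequency.
The beat rate rose, so the adjustment moved the organ pipe further from 275.2 Hz — it was already below the reference.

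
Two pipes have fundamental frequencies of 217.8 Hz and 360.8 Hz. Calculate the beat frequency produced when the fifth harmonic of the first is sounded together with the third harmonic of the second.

6.6 Hz

Fifth harmonic of the first: 5·217.8 = 1089.0 Hz.
Third harmonic of the second: 3·360.8 = 1082.4 Hz.
f_beat = |1089.0 − 1082.4| = 6.6 Hz.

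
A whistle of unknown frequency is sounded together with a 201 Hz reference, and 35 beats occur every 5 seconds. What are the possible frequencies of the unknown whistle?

194 Hz or 208 Hz

Beat frequency = 35/5 = 7 Hz.
|f − 201| = 7, so f = 201 ± 7.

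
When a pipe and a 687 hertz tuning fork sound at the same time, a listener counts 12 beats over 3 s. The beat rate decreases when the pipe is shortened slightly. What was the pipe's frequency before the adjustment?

683 Hz

Beat frequency = 12/3 = 4 Hz.
|f − 687| = 4, so the pipe was at either 683 Hz or 691 Hz.
A shorter pipe has a higher fundamental; the adjustment raises the pipe's frequency.
The beat rate fell, so the adjustment moved the pipe toward 687 Hz — it must have started below the reference.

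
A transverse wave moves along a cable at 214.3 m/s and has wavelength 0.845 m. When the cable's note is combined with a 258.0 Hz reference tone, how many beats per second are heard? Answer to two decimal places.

4.39 Hz

Source frequency f = v/λ = 214.3/0.845 = 253.6095 Hz.
f_beat = |253.6095 − 258.0| = 4.39 Hz.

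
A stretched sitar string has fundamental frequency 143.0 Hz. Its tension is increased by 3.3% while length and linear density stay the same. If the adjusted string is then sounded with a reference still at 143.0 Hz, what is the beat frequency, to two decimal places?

2.34 Hz

For a string, f ∝ √T, so the new frequency is 143.0·√1.033 = 145.3403 Hz.
f_beat = |145.3403 − 143.0| = 2.34 Hz.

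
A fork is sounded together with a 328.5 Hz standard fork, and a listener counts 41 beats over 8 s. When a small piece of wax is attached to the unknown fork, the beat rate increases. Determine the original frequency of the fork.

Beat frequency = 41/8 = 5.125 Hz.
|f − 328.5| = 5.125, so the fork was at either 323.375 Hz or 333.625 Hz.
Loading a fork with wax lowers its frequency; the adjustment lowers the fork's frequency.
The beat rate rose, so the adjustment moved the fork further from 328.5 Hz — it was already below the reference.

323.375 Hz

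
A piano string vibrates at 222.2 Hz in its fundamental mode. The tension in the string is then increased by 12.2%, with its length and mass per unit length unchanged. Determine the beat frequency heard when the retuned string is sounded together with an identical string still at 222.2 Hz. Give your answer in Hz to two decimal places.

For a string, f ∝ √T, so the new frequency is 222.2·√1.122 = 235.3642 Hz.
f_beat = |235.3642 − 222.2| = 13.16 Hz.

13.16 Hz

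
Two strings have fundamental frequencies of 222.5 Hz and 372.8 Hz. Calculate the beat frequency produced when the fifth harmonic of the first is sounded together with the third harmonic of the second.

5.9 Hz

Fifth harmonic of the first: 5·222.5 = 1112.5 Hz.
Third harmonic of the second: 3·372.8 = 1118.4 Hz.
f_beat = |1112.5 − 1118.4| = 5.9 Hz.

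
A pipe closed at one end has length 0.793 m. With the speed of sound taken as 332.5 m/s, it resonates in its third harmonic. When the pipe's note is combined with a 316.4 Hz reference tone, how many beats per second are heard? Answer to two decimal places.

Closed pipe (odd harmonics): f_n = n·v/(4L) = 3·332.5/(4·0.793) = 314.4704 Hz.
f_beat = |314.4704 − 316.4| = 1.93 Hz.

1.93 Hz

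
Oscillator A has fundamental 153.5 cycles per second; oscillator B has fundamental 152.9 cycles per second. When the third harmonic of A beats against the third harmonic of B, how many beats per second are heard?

1.8 Hz

Third harmonic of the first: 3·153.5 = 460.5 Hz.
Third harmonic of the second: 3·152.9 = 458.7 Hz.
f_beat = |460.5 − 458.7| = 1.8 Hz.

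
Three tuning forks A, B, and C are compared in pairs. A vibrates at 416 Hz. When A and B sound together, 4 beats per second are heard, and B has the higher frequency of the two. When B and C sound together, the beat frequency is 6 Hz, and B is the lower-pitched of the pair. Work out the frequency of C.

B is above A, so f_B = 416 + 4 = 420 Hz.
C is above B, so f_C = 420 + 6 = 426 Hz.

426 Hz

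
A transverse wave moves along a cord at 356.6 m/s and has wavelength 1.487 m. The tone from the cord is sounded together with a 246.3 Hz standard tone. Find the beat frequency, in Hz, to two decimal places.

6.49 Hz

Source frequency f = v/λ = 356.6/1.487 = 239.8117 Hz.
f_beat = |239.8117 − 246.3| = 6.49 Hz.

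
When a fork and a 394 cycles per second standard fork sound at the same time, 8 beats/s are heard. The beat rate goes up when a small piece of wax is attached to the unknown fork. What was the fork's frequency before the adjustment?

|f − 394| = 8, so the fork was at either 386 Hz or 402 Hz.
Loading a fork with wax lowers its frequency; the adjustment lowers the fork's frequency.
The beat rate rose, so the adjustment moved the fork further from 394 Hz — it was already below the reference.

386 Hz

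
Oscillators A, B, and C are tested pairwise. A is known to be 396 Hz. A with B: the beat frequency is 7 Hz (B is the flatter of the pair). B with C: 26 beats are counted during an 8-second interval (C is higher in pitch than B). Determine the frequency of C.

B is below A, so f_B = 396 − 7 = 389 Hz.
B–C: Beat frequency = 26/8 = 3.25 Hz.
C is above B, so f_C = 389 + 3.25 = 392.25 Hz.

392.25 Hz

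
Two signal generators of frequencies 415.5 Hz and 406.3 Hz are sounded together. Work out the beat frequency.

Beats arise from superposition of two nearby frequencies; the beat rate is |f₁ − f₂|.
|415.5 − 406.3| = 9.2 Hz.

9.2 Hz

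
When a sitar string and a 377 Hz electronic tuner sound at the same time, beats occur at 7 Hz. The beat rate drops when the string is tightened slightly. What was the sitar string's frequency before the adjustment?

370 Hz

|f − 377| = 7, so the sitar string was at either 370 Hz or 384 Hz.
Increasing tension raises a string's frequency; the adjustment raises the sitar string's frequency.
The beat rate fell, so the adjustment moved the sitar string toward 377 Hz — it must have started below the reference.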